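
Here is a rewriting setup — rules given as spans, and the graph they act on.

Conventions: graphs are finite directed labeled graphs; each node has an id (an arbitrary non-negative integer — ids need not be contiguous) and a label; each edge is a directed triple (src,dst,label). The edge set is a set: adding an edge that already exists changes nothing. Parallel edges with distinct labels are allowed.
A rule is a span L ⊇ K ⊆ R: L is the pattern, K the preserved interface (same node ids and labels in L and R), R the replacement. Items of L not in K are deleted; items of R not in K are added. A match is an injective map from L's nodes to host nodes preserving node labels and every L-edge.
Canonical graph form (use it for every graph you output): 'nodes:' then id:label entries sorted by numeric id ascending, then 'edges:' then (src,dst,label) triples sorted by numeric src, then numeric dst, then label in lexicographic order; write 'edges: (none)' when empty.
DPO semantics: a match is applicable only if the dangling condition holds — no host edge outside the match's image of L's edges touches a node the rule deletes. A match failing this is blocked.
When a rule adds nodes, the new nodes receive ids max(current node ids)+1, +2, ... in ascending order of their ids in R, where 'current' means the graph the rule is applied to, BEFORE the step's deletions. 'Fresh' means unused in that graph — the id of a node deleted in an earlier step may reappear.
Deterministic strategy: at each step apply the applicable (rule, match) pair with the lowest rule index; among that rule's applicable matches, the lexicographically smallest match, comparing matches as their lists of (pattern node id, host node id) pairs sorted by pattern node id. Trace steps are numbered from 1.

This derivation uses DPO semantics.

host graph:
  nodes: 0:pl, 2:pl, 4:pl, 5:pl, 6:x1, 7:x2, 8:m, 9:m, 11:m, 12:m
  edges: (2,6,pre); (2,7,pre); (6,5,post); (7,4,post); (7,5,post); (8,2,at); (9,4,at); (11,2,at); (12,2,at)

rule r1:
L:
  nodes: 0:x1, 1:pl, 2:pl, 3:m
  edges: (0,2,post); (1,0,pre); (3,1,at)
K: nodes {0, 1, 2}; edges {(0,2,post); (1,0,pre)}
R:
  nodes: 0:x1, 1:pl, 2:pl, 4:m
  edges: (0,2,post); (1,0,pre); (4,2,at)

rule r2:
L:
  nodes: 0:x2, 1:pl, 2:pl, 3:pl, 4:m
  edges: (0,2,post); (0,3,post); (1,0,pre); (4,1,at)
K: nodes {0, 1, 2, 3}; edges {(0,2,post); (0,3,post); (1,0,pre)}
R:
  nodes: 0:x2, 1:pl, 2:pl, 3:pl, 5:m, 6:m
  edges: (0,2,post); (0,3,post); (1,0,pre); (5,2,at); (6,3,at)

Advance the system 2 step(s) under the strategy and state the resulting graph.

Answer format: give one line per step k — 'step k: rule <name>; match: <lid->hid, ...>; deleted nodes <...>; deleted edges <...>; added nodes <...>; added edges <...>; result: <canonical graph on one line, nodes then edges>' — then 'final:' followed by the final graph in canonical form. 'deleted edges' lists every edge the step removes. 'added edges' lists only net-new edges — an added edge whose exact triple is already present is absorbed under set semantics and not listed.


step 1: rule r1; match: 0->6, 1->2, 2->5, 3->8; deleted nodes 8; deleted edges (8,2,at); added nodes 13; added edges (13,5,at); result: nodes: 0:pl, 2:pl, 4:pl, 5:pl, 6:x1, 7:x2, 9:m, 11:m, 12:m, 13:m edges: (2,6,pre); (2,7,pre); (6,5,post); (7,4,post); (7,5,post); (9,4,at); (11,2,at); (12,2,at); (13,5,at)
step 2: rule r1; match: 0->6, 1->2, 2->5, 3->11; deleted nodes 11; deleted edges (11,2,at); added nodes 14; added edges (14,5,at); result: nodes: 0:pl, 2:pl, 4:pl, 5:pl, 6:x1, 7:x2, 9:m, 12:m, 13:m, 14:m edges: (2,6,pre); (2,7,pre); (6,5,post); (7,4,post); (7,5,post); (9,4,at); (12,2,at); (13,5,at); (14,5,at)
final:
nodes: 0:pl, 2:pl, 4:pl, 5:pl, 6:x1, 7:x2, 9:m, 12:m, 13:m, 14:m
edges: (2,6,pre); (2,7,pre); (6,5,post); (7,4,post); (7,5,post); (9,4,at); (12,2,at); (13,5,at); (14,5,at)


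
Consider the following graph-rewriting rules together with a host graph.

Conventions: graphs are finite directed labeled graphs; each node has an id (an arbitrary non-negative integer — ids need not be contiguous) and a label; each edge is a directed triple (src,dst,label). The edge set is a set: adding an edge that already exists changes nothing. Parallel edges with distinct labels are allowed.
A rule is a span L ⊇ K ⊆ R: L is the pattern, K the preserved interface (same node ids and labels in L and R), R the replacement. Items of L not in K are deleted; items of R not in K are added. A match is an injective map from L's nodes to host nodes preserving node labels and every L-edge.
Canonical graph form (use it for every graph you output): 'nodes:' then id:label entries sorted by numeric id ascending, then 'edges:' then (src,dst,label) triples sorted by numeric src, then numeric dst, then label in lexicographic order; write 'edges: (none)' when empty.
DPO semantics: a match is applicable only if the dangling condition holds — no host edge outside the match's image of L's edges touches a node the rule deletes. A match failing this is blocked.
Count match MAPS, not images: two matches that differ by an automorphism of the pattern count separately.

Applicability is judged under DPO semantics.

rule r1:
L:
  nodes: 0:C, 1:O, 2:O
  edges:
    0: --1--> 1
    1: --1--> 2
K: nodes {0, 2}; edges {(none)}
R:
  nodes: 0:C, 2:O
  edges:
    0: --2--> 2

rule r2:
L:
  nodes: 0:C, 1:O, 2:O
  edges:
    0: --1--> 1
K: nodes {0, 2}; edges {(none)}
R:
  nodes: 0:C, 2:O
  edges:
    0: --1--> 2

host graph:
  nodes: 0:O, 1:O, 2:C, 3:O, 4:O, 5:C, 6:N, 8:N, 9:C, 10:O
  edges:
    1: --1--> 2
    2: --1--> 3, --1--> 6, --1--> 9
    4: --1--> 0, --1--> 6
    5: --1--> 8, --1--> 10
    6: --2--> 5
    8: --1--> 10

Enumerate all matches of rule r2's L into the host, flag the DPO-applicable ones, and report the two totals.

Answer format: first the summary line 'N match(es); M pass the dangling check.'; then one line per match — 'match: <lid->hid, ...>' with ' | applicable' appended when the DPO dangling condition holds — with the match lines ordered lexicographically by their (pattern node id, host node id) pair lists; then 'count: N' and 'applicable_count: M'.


8 match(es); 4 pass the dangling check.
match: 0->2, 1->3, 2->0 | applicable
match: 0->2, 1->3, 2->1 | applicable
match: 0->2, 1->3, 2->4 | applicable
match: 0->2, 1->3, 2->10 | applicable
match: 0->5, 1->10, 2->0
match: 0->5, 1->10, 2->1
match: 0->5, 1->10, 2->3
match: 0->5, 1->10, 2->4
count: 8
applicable_count: 4


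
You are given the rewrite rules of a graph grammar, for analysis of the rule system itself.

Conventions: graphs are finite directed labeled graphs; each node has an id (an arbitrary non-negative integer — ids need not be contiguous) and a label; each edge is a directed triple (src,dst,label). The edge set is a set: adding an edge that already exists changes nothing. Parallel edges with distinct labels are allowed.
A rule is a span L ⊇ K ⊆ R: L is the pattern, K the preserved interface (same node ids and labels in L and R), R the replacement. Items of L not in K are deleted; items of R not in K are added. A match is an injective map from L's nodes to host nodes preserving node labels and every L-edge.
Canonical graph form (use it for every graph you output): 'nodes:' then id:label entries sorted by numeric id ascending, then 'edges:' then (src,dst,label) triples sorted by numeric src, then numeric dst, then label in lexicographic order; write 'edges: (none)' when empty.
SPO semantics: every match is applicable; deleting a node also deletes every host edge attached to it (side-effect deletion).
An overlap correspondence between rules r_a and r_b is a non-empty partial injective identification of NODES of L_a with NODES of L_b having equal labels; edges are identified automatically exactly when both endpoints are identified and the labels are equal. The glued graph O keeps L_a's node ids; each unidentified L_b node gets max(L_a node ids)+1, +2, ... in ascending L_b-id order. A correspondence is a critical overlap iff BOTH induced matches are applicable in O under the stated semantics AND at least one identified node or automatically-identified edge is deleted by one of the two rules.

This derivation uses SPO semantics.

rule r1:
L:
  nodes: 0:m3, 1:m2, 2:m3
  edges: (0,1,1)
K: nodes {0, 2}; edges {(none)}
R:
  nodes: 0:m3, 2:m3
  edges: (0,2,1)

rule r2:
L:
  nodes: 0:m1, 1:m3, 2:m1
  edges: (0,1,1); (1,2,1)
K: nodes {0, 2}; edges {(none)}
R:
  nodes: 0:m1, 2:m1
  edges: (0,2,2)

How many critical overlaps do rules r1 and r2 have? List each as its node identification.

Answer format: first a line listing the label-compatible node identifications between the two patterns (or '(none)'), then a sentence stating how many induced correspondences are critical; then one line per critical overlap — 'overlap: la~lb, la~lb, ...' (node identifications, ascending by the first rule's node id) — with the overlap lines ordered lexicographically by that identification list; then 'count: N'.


label-compatible node identifications between L(r1) and L(r2): 0~1, 2~1
2 of the induced correspondences are critical overlaps of r1 and r2.
overlap: 0~1
overlap: 2~1
count: 2


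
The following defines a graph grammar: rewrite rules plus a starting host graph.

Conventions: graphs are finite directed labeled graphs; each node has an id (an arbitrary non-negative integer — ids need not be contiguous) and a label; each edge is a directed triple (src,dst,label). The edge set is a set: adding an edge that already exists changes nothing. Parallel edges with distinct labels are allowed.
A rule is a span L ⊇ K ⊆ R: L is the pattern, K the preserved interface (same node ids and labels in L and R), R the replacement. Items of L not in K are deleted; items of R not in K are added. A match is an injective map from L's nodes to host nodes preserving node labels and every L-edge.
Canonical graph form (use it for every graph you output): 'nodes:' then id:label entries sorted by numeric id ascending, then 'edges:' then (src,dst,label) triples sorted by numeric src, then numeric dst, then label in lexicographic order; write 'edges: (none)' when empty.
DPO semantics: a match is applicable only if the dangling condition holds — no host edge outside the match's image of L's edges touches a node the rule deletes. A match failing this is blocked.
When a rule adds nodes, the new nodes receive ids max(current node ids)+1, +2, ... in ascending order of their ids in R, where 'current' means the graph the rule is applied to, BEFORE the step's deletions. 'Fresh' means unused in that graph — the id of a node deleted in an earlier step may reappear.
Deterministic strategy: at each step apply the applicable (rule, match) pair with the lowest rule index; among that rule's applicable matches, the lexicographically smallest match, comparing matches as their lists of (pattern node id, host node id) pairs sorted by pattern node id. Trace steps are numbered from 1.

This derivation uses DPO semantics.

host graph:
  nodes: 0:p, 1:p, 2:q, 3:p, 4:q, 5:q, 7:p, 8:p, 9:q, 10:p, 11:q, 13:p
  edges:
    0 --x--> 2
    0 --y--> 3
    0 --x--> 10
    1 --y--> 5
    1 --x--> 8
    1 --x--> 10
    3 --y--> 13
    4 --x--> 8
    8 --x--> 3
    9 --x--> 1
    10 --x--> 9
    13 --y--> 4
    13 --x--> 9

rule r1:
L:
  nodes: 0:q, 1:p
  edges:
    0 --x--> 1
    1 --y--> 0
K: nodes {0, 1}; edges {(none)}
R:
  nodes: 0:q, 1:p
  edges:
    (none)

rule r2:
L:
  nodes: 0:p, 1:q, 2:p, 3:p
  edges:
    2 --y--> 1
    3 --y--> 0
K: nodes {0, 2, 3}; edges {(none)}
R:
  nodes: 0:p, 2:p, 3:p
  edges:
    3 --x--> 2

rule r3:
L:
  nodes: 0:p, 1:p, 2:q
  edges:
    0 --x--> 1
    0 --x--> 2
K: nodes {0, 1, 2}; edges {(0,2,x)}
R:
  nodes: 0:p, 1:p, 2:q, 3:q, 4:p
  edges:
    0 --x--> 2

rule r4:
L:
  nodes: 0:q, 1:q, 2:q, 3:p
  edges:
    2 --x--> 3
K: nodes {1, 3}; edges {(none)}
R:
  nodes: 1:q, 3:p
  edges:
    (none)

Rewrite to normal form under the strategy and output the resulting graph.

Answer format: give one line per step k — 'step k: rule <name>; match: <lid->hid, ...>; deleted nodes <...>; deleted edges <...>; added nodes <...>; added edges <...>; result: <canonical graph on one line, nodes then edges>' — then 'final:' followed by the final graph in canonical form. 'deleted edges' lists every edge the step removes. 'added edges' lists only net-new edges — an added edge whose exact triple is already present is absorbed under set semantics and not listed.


step 1: rule r2; match: 0->3, 1->5, 2->1, 3->0; deleted nodes 5; deleted edges (0,3,y); (1,5,y); added nodes (none); added edges (0,1,x); result: nodes: 0:p, 1:p, 2:q, 3:p, 4:q, 7:p, 8:p, 9:q, 10:p, 11:q, 13:p edges: (0,1,x); (0,2,x); (0,10,x); (1,8,x); (1,10,x); (3,13,y); (4,8,x); (8,3,x); (9,1,x); (10,9,x); (13,4,y); (13,9,x)
step 2: rule r3; match: 0->0, 1->1, 2->2; deleted nodes (none); deleted edges (0,1,x); added nodes 14, 15; added edges (none); result: nodes: 0:p, 1:p, 2:q, 3:p, 4:q, 7:p, 8:p, 9:q, 10:p, 11:q, 13:p, 14:q, 15:p edges: (0,2,x); (0,10,x); (1,8,x); (1,10,x); (3,13,y); (4,8,x); (8,3,x); (9,1,x); (10,9,x); (13,4,y); (13,9,x)
step 3: rule r3; match: 0->0, 1->10, 2->2; deleted nodes (none); deleted edges (0,10,x); added nodes 16, 17; added edges (none); result: nodes: 0:p, 1:p, 2:q, 3:p, 4:q, 7:p, 8:p, 9:q, 10:p, 11:q, 13:p, 14:q, 15:p, 16:q, 17:p edges: (0,2,x); (1,8,x); (1,10,x); (3,13,y); (4,8,x); (8,3,x); (9,1,x); (10,9,x); (13,4,y); (13,9,x)
final:
nodes: 0:p, 1:p, 2:q, 3:p, 4:q, 7:p, 8:p, 9:q, 10:p, 11:q, 13:p, 14:q, 15:p, 16:q, 17:p
edges: (0,2,x); (1,8,x); (1,10,x); (3,13,y); (4,8,x); (8,3,x); (9,1,x); (10,9,x); (13,4,y); (13,9,x)


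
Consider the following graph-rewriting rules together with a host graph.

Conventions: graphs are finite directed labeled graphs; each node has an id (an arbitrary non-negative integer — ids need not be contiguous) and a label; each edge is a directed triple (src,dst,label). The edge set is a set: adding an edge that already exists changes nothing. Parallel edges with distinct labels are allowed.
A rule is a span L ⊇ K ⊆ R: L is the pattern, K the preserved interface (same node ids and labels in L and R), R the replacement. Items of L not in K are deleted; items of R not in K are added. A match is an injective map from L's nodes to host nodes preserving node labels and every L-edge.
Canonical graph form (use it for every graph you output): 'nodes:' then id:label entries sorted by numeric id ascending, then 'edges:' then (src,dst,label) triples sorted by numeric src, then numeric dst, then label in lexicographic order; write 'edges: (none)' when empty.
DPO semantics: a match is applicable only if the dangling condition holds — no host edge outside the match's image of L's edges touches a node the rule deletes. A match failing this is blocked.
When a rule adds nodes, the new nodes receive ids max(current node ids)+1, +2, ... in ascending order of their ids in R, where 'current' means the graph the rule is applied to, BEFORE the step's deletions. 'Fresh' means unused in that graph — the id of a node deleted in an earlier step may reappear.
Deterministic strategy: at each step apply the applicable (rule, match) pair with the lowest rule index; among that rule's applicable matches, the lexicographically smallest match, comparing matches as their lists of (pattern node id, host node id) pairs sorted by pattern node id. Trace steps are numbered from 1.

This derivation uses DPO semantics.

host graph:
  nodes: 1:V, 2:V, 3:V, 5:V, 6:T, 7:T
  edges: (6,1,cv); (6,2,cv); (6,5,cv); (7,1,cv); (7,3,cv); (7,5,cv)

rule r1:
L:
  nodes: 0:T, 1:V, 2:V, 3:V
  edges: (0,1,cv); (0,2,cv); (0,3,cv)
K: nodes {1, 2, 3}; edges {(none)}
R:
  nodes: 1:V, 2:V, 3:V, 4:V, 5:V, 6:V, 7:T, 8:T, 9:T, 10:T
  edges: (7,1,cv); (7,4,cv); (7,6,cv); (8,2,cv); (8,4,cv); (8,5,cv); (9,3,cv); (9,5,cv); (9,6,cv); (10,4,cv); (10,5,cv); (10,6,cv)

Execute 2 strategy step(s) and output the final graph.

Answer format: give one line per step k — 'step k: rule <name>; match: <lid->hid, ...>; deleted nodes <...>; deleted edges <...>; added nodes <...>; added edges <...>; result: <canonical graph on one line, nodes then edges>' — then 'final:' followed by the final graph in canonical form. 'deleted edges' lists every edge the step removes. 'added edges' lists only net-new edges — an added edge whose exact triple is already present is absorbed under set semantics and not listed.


step 1: rule r1; match: 0->6, 1->1, 2->2, 3->5; deleted nodes 6; deleted edges (6,1,cv); (6,2,cv); (6,5,cv); added nodes 8, 9, 10, 11, 12, 13, 14; added edges (11,1,cv); (11,8,cv); (11,10,cv); (12,2,cv); (12,8,cv); (12,9,cv); (13,5,cv); (13,9,cv); (13,10,cv); (14,8,cv); (14,9,cv); (14,10,cv); result: nodes: 1:V, 2:V, 3:V, 5:V, 7:T, 8:V, 9:V, 10:V, 11:T, 12:T, 13:T, 14:T edges: (7,1,cv); (7,3,cv); (7,5,cv); (11,1,cv); (11,8,cv); (11,10,cv); (12,2,cv); (12,8,cv); (12,9,cv); (13,5,cv); (13,9,cv); (13,10,cv); (14,8,cv); (14,9,cv); (14,10,cv)
step 2: rule r1; match: 0->7, 1->1, 2->3, 3->5; deleted nodes 7; deleted edges (7,1,cv); (7,3,cv); (7,5,cv); added nodes 15, 16, 17, 18, 19, 20, 21; added edges (18,1,cv); (18,15,cv); (18,17,cv); (19,3,cv); (19,15,cv); (19,16,cv); (20,5,cv); (20,16,cv); (20,17,cv); (21,15,cv); (21,16,cv); (21,17,cv); result: nodes: 1:V, 2:V, 3:V, 5:V, 8:V, 9:V, 10:V, 11:T, 12:T, 13:T, 14:T, 15:V, 16:V, 17:V, 18:T, 19:T, 20:T, 21:T edges: (11,1,cv); (11,8,cv); (11,10,cv); (12,2,cv); (12,8,cv); (12,9,cv); (13,5,cv); (13,9,cv); (13,10,cv); (14,8,cv); (14,9,cv); (14,10,cv); (18,1,cv); (18,15,cv); (18,17,cv); (19,3,cv); (19,15,cv); (19,16,cv); (20,5,cv); (20,16,cv); (20,17,cv); (21,15,cv); (21,16,cv); (21,17,cv)
final:
nodes: 1:V, 2:V, 3:V, 5:V, 8:V, 9:V, 10:V, 11:T, 12:T, 13:T, 14:T, 15:V, 16:V, 17:V, 18:T, 19:T, 20:T, 21:T
edges: (11,1,cv); (11,8,cv); (11,10,cv); (12,2,cv); (12,8,cv); (12,9,cv); (13,5,cv); (13,9,cv); (13,10,cv); (14,8,cv); (14,9,cv); (14,10,cv); (18,1,cv); (18,15,cv); (18,17,cv); (19,3,cv); (19,15,cv); (19,16,cv); (20,5,cv); (20,16,cv); (20,17,cv); (21,15,cv); (21,16,cv); (21,17,cv)


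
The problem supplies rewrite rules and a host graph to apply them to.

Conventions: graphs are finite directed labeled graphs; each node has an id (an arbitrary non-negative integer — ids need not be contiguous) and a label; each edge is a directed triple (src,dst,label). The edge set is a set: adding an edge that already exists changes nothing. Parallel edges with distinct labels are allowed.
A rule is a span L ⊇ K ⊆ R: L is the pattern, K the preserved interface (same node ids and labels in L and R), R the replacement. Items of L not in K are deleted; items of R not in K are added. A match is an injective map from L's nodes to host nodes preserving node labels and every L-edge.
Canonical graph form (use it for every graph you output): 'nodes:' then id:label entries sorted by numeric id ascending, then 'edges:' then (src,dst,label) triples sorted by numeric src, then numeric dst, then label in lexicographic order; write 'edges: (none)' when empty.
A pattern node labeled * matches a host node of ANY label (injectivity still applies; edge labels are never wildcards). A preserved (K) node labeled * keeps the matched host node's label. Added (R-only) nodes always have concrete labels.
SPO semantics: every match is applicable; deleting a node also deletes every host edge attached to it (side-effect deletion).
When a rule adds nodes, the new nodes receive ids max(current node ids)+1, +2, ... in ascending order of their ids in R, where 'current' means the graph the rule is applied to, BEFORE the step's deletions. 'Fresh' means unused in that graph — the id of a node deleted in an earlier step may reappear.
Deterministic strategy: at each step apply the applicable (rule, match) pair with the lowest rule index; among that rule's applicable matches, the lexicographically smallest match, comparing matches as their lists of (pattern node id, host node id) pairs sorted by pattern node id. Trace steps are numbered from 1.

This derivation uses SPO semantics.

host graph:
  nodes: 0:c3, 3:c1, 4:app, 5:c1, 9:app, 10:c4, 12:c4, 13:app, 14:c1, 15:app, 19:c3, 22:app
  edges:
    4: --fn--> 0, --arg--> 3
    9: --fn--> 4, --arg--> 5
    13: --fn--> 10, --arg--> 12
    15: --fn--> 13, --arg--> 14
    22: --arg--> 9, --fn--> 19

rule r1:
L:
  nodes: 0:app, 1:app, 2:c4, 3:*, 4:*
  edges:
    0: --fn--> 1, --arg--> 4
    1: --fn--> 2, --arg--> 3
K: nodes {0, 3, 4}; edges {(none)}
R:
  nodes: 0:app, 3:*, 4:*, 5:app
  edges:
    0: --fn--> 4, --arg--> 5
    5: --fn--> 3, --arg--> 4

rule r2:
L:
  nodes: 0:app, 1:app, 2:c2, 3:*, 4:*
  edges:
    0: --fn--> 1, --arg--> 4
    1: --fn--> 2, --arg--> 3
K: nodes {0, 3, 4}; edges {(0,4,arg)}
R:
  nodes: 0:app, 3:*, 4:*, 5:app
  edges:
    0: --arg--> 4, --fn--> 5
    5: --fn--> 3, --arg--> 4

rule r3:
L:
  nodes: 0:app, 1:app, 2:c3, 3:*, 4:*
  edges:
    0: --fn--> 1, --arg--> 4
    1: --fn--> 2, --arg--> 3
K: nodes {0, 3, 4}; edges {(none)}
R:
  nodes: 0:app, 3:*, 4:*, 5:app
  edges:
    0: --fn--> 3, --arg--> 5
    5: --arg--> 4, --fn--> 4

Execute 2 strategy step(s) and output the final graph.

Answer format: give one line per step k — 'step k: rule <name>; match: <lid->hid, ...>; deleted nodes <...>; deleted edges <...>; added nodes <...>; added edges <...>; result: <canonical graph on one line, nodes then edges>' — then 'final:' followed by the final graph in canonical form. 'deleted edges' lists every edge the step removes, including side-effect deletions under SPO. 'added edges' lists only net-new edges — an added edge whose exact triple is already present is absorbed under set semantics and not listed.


step 1: rule r1; match: 0->15, 1->13, 2->10, 3->12, 4->14; deleted nodes 10, 13; deleted edges (13,10,fn); (13,12,arg); (15,13,fn); (15,14,arg); added nodes 23; added edges (15,14,fn); (15,23,arg); (23,12,fn); (23,14,arg); result: nodes: 0:c3, 3:c1, 4:app, 5:c1, 9:app, 12:c4, 14:c1, 15:app, 19:c3, 22:app, 23:app edges: (4,0,fn); (4,3,arg); (9,4,fn); (9,5,arg); (15,14,fn); (15,23,arg); (22,9,arg); (22,19,fn); (23,12,fn); (23,14,arg)
step 2: rule r3; match: 0->9, 1->4, 2->0, 3->3, 4->5; deleted nodes 0, 4; deleted edges (4,0,fn); (4,3,arg); (9,4,fn); (9,5,arg); added nodes 24; added edges (9,3,fn); (9,24,arg); (24,5,arg); (24,5,fn); result: nodes: 3:c1, 5:c1, 9:app, 12:c4, 14:c1, 15:app, 19:c3, 22:app, 23:app, 24:app edges: (9,3,fn); (9,24,arg); (15,14,fn); (15,23,arg); (22,9,arg); (22,19,fn); (23,12,fn); (23,14,arg); (24,5,arg); (24,5,fn)
final:
nodes: 3:c1, 5:c1, 9:app, 12:c4, 14:c1, 15:app, 19:c3, 22:app, 23:app, 24:app
edges: (9,3,fn); (9,24,arg); (15,14,fn); (15,23,arg); (22,9,arg); (22,19,fn); (23,12,fn); (23,14,arg); (24,5,arg); (24,5,fn)


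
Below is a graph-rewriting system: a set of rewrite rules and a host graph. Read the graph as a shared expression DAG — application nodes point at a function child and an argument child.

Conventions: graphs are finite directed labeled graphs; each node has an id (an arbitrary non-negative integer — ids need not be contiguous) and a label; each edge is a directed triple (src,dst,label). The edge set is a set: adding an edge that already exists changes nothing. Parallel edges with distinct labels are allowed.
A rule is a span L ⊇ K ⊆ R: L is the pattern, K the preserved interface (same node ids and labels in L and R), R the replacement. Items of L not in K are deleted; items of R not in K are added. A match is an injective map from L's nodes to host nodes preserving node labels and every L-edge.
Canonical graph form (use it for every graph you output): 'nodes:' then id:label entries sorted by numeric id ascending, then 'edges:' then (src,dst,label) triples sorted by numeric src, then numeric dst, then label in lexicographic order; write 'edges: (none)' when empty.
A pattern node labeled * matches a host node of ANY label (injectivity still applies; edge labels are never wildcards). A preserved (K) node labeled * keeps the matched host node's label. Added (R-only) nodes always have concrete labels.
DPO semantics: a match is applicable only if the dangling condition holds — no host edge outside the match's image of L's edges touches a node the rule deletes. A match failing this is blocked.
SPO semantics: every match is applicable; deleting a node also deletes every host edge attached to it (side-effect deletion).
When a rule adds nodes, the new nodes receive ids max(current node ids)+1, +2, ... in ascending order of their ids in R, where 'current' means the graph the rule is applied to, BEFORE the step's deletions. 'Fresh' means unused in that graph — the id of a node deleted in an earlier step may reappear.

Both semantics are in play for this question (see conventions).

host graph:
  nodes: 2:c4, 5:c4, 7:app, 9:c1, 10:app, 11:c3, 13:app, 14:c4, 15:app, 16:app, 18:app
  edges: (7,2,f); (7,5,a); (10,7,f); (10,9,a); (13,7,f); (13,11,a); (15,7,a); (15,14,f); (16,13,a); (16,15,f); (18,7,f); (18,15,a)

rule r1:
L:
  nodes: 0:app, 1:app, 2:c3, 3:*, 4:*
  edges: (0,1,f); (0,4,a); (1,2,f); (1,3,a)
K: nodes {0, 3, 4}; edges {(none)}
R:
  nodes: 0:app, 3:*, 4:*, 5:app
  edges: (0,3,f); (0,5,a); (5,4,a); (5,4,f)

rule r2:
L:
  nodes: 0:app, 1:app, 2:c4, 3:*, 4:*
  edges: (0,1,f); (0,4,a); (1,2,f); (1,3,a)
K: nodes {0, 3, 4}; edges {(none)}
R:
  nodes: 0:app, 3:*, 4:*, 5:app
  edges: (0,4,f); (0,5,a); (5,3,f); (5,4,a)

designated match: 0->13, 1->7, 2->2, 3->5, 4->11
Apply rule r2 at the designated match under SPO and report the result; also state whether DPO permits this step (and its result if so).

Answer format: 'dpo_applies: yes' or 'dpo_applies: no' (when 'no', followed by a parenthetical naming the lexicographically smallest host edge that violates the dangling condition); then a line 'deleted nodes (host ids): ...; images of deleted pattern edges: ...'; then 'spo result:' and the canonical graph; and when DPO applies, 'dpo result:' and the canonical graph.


dpo_applies: no
(the rule deletes node 7, which keeps host edge (10,7,f) outside the match image — the dangling condition fails, DPO blocks; SPO proceeds and side-deletes such edges)
deleted nodes (host ids): 2, 7; images of deleted pattern edges: (7,2,f); (7,5,a); (13,7,f); (13,11,a)
spo result:
nodes: 5:c4, 9:c1, 10:app, 11:c3, 13:app, 14:c4, 15:app, 16:app, 18:app, 19:app
edges: (10,9,a); (13,11,f); (13,19,a); (15,14,f); (16,13,a); (16,15,f); (18,15,a); (19,5,f); (19,11,a)


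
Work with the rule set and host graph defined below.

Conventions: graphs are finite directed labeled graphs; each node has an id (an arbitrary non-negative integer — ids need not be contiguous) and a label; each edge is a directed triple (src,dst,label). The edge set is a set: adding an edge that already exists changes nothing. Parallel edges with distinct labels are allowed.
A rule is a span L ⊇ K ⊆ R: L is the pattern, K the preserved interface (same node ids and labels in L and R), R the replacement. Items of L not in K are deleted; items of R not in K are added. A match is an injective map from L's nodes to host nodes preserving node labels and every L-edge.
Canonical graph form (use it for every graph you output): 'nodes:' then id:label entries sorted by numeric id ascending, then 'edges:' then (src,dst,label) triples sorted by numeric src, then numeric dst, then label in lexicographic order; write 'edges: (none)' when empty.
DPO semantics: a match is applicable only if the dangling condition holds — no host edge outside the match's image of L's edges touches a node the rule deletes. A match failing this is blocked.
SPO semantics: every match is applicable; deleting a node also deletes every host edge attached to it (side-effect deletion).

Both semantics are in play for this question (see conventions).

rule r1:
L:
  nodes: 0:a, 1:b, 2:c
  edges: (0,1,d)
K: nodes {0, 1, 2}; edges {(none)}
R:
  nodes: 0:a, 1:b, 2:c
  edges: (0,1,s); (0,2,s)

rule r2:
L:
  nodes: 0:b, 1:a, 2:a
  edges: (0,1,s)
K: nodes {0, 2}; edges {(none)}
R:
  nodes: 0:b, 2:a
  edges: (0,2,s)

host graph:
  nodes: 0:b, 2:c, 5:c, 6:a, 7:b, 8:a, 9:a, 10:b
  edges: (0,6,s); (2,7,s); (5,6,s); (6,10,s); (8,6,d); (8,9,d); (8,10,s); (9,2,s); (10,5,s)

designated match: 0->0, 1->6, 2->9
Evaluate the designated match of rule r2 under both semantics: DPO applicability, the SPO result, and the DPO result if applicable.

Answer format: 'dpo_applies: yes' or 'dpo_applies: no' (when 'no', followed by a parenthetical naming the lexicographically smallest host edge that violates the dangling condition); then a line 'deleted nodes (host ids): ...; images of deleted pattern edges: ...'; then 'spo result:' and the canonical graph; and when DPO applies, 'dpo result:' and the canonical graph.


dpo_applies: no
(the rule deletes node 6, which keeps host edge (5,6,s) outside the match image — the dangling condition fails, DPO blocks; SPO proceeds and side-deletes such edges)
deleted nodes (host ids): 6; images of deleted pattern edges: (0,6,s)
spo result:
nodes: 0:b, 2:c, 5:c, 7:b, 8:a, 9:a, 10:b
edges: (0,9,s); (2,7,s); (8,9,d); (8,10,s); (9,2,s); (10,5,s)


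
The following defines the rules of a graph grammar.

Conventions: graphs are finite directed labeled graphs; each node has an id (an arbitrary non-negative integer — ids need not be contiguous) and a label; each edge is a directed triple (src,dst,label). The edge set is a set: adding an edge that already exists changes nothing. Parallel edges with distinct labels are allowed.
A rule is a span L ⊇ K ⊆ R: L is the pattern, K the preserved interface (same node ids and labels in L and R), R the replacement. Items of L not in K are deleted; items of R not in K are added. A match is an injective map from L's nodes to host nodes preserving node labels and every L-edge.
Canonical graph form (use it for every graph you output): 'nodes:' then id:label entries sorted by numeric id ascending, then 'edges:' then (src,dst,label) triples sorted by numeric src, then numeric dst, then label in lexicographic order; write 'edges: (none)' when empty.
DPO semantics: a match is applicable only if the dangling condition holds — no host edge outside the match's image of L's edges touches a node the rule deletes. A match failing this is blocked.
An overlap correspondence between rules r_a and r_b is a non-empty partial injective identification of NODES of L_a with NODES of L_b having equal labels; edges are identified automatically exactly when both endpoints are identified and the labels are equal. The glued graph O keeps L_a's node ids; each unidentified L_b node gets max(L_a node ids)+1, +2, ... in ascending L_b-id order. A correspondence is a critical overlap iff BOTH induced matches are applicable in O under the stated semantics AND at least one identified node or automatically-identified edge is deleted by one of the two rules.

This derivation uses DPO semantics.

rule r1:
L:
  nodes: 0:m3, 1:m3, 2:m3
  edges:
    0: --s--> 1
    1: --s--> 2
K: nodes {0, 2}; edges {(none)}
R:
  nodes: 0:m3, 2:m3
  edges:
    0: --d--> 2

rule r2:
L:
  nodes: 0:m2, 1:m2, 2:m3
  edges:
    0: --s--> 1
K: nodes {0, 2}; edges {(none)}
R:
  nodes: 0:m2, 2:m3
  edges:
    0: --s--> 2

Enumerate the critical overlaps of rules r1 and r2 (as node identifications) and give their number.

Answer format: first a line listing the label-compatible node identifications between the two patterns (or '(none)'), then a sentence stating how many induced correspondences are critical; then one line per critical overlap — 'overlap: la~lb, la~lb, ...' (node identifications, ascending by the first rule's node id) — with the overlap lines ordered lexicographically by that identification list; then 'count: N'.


label-compatible node identifications between L(r1) and L(r2): 0~2, 1~2, 2~2
1 of the induced correspondences is a critical overlap of r1 and r2.
overlap: 1~2
count: 1


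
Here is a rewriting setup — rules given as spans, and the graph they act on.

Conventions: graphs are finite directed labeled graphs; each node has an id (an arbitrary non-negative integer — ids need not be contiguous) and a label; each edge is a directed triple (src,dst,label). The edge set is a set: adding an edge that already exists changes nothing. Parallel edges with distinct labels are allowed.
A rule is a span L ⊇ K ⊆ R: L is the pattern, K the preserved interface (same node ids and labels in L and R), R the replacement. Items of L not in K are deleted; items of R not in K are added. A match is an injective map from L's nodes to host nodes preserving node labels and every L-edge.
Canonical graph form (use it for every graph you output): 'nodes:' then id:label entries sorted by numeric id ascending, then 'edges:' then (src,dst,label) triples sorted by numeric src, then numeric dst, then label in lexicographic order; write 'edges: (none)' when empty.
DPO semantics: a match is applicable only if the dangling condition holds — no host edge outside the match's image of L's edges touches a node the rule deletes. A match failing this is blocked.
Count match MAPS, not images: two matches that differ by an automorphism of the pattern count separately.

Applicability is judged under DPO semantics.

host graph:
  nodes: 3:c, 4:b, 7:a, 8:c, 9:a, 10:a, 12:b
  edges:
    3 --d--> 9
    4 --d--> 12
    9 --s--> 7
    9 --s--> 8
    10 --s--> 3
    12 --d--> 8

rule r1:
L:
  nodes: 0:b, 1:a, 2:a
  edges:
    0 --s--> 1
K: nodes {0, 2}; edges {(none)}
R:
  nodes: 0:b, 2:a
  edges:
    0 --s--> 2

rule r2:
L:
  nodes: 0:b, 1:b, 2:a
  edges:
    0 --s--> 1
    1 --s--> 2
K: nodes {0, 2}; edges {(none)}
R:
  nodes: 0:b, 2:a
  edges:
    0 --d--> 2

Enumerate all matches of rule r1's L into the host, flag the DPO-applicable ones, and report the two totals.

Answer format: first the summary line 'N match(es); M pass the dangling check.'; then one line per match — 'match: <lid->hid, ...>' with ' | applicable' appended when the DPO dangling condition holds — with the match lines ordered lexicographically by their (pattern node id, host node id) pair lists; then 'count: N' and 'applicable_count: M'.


0 match(es); 0 pass the dangling check.
count: 0
applicable_count: 0


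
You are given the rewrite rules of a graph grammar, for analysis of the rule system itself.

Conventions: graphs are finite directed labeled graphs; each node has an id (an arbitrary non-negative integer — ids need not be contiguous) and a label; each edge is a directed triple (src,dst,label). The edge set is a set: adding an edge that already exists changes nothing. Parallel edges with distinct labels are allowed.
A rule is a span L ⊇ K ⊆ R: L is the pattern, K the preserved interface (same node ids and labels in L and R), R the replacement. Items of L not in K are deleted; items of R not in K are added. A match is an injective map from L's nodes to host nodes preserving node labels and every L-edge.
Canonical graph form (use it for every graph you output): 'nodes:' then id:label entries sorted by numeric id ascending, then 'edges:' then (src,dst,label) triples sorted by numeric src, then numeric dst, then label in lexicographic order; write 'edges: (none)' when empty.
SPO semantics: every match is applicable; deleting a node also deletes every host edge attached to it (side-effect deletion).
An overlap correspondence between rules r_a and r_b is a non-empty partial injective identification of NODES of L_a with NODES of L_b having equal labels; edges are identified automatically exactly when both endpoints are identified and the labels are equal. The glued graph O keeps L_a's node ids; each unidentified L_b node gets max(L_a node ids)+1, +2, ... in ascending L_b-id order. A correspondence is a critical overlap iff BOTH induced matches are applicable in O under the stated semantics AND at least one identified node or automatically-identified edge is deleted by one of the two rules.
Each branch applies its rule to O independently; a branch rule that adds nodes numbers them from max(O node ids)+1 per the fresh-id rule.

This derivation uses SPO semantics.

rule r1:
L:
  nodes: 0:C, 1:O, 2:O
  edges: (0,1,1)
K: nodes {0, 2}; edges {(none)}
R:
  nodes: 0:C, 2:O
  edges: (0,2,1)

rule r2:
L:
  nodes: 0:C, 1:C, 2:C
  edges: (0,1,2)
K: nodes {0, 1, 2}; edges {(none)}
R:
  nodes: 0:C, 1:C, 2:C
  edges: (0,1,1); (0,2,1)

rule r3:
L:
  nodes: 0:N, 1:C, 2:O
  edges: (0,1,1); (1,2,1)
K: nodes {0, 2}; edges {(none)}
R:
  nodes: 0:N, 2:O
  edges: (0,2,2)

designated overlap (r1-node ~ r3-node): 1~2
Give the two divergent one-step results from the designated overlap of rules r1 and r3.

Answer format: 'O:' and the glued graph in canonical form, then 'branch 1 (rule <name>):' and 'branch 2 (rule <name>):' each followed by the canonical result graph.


O:
nodes: 0:C, 1:O, 2:O, 3:N, 4:C
edges: (0,1,1); (3,4,1); (4,1,1)
branch 1 (rule r1):
nodes: 0:C, 2:O, 3:N, 4:C
edges: (0,2,1); (3,4,1)
branch 2 (rule r3):
nodes: 0:C, 1:O, 2:O, 3:N
edges: (0,1,1); (3,1,2)


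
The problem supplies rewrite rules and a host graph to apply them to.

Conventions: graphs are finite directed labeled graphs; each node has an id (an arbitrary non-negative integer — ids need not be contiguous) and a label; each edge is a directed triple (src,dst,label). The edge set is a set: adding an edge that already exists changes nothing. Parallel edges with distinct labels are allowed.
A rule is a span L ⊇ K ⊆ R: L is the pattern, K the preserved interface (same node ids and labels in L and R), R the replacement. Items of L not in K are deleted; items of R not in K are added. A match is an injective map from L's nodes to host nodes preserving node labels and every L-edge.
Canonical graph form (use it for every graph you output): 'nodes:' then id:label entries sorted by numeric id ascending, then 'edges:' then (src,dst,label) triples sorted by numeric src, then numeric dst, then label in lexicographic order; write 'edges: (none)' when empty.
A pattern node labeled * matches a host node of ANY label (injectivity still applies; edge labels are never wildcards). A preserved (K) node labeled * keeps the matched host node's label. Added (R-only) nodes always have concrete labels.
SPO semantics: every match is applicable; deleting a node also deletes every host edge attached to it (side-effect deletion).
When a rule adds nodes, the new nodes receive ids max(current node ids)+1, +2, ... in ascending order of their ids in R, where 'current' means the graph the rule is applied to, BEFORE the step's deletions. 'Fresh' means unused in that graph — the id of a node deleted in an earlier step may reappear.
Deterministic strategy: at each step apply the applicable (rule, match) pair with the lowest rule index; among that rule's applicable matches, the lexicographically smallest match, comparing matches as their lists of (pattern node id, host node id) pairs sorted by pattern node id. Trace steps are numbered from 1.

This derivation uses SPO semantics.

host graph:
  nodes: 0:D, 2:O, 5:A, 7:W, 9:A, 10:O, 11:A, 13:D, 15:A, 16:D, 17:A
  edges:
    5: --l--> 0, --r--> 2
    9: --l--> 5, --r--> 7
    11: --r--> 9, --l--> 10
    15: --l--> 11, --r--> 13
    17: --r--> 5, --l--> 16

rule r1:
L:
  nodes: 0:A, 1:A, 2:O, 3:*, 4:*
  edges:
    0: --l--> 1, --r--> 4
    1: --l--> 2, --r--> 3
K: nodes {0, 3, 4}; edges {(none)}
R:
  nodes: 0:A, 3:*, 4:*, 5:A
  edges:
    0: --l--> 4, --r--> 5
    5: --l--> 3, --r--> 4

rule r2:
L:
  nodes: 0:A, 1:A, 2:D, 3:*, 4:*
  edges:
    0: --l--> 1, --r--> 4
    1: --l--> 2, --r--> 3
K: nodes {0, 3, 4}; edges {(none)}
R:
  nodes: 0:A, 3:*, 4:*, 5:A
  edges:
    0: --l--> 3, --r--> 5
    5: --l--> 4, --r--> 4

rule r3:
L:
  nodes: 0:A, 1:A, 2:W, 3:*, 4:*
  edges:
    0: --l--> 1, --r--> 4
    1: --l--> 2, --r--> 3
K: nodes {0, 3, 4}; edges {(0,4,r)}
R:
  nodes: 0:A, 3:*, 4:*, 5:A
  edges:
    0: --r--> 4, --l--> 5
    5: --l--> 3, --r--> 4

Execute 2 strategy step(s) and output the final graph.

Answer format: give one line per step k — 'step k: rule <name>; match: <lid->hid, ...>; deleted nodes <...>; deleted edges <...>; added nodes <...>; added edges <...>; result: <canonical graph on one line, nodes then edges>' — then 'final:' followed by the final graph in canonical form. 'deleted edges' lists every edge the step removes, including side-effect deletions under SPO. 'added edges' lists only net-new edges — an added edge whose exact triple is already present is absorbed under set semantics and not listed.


step 1: rule r1; match: 0->15, 1->11, 2->10, 3->9, 4->13; deleted nodes 10, 11; deleted edges (11,9,r); (11,10,l); (15,11,l); (15,13,r); added nodes 18; added edges (15,13,l); (15,18,r); (18,9,l); (18,13,r); result: nodes: 0:D, 2:O, 5:A, 7:W, 9:A, 13:D, 15:A, 16:D, 17:A, 18:A edges: (5,0,l); (5,2,r); (9,5,l); (9,7,r); (15,13,l); (15,18,r); (17,5,r); (17,16,l); (18,9,l); (18,13,r)
step 2: rule r2; match: 0->9, 1->5, 2->0, 3->2, 4->7; deleted nodes 0, 5; deleted edges (5,0,l); (5,2,r); (9,5,l); (9,7,r); (17,5,r); added nodes 19; added edges (9,2,l); (9,19,r); (19,7,l); (19,7,r); result: nodes: 2:O, 7:W, 9:A, 13:D, 15:A, 16:D, 17:A, 18:A, 19:A edges: (9,2,l); (9,19,r); (15,13,l); (15,18,r); (17,16,l); (18,9,l); (18,13,r); (19,7,l); (19,7,r)
final:
nodes: 2:O, 7:W, 9:A, 13:D, 15:A, 16:D, 17:A, 18:A, 19:A
edges: (9,2,l); (9,19,r); (15,13,l); (15,18,r); (17,16,l); (18,9,l); (18,13,r); (19,7,l); (19,7,r)
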